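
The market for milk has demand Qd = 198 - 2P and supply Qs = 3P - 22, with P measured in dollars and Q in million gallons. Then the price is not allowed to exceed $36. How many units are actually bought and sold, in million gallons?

86

Without the control the market clears where 198 - 2P = 3P - 22, i.e. P* = 44 and Q* = 110.
The ceiling of 36 is below the equilibrium price 44, so it binds.
At P = 36: Qd = 198 - 2·36 = 126 and Qs = 3·36 - 22 = 86.
The quantity actually transacted is the short side, supply: 86.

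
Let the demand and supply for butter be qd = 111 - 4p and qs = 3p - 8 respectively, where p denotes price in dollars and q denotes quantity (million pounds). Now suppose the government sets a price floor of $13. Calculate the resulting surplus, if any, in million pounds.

0

Setting quantity demanded equal to quantity supplied, 111 - 4p = 3p - 8, gives p* = 17 and q* = 43.
The floor of 13 is below the equilibrium price 17, so it is not binding; the market clears at p* = 17, q* = 43.
Since the control does not bind, there is no surplus.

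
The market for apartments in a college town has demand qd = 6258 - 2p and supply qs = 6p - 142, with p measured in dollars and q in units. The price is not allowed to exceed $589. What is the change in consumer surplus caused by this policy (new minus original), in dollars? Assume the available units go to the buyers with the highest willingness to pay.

315023

Without the control the market clears where 6258 - 2p = 6p - 142, i.e. p* = 800 and q* = 4658.
Because the ceiling (589) lies below the market-clearing price, it is binding.
At p = 589: qd = 6258 - 2·589 = 5080 and qs = 6·589 - 142 = 3392.
Consumer surplus without the control is ½ · (3129 - 800) · 4658 = 5424241.
With the ceiling, 3392 units are sold at 589 (assume they go to the highest-value buyers). The demand price at q = 3392 is 1433, so CS = ½ · [(3129 - 589) + (1433 - 589)] · 3392 = 5739264.
Change in consumer surplus = 5739264 - 5424241 = 315023.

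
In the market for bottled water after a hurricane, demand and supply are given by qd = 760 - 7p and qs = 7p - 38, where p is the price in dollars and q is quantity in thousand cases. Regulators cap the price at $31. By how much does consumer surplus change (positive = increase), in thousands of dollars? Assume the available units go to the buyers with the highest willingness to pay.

Equilibrium: 760 - 7p = 7p - 38, so 798 = 14p and p* = 57, q* = 361.
Because the ceiling (31) lies below the market-clearing price, it is binding.
At p = 31: qd = 760 - 7·31 = 543 and qs = 7·31 - 38 = 179.
Consumer surplus without the control is ½ · (760/7 - 57) · 361 = 130321/14.
With the ceiling, 179 units are sold at 31 (assume they go to the highest-value buyers). The demand price at q = 179 is 83, so CS = ½ · [(760/7 - 31) + (83 - 31)] · 179 = 162353/14.
Change in consumer surplus = 162353/14 - 130321/14 = 2288.

2288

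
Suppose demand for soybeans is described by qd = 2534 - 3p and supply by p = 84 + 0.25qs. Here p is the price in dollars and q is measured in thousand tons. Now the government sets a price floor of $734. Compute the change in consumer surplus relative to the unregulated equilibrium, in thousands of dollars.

-265032

Rearranging supply gives qs = 4p - 336. In a free market, 2534 - 3p = 4p - 336 gives the equilibrium p* = 410, q* = 1304.
Because the floor (734) lies above the market-clearing price, it is binding.
At p = 734: qd = 2534 - 3·734 = 332 and qs = 4·734 - 336 = 2600.
Consumer surplus without the control is ½ · (2534/3 - 410) · 1304 = 850208/3.
With the floor, consumers buy 332 units at 734, so CS = ½ · (2534/3 - 734) · 332 = 55112/3.
Change in consumer surplus = 55112/3 - 850208/3 = -265032.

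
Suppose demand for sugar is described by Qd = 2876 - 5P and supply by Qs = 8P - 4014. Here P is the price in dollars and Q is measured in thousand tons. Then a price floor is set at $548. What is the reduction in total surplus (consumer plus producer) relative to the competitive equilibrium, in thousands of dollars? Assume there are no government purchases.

Without the control the market clears where 2876 - 5P = 8P - 4014, i.e. P* = 530 and Q* = 226.
Because the floor (548) lies above the market-clearing price, it is binding.
At P = 548: Qd = 2876 - 5·548 = 136 and Qs = 8·548 - 4014 = 370.
Quantity traded falls to 136. At Q = 136 the demand price is (2876 - 136)/5 = 548 and the supply price is (4014 + 136)/8 = 518.75.
Deadweight loss = ½ · (548 - 518.75) · (226 - 136) = ½ · 29.25 · 90 = 1316.25.

1316.25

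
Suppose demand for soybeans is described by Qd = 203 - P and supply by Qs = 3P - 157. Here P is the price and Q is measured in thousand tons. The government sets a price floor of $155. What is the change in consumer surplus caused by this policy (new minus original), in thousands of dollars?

-5232.5

Without the control the market clears where 203 - P = 3P - 157, i.e. P* = 90 and Q* = 113.
The floor of 155 is above the equilibrium price 90, so it binds.
At P = 155: Qd = 203 - 155 = 48 and Qs = 3·155 - 157 = 308.
Consumer surplus without the control is ½ · (203 - 90) · 113 = 6384.5.
With the floor, consumers buy 48 units at 155, so CS = ½ · (203 - 155) · 48 = 1152.
Change in consumer surplus = 1152 - 6384.5 = -5232.5.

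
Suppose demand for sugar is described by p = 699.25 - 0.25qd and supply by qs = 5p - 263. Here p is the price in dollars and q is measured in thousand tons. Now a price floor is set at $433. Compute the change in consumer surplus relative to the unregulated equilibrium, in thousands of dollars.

Rearranging demand gives qd = 2797 - 4p. In a free market, 2797 - 4p = 5p - 263 gives the equilibrium p* = 340, q* = 1437.
Because the floor (433) lies above the market-clearing price, it is binding.
At p = 433: qd = 2797 - 4·433 = 1065 and qs = 5·433 - 263 = 1902.
Consumer surplus without the control is ½ · (699.25 - 340) · 1437 = 258121.125.
With the floor, consumers buy 1065 units at 433, so CS = ½ · (699.25 - 433) · 1065 = 141778.125.
Change in consumer surplus = 141778.125 - 258121.125 = -116343.

-116343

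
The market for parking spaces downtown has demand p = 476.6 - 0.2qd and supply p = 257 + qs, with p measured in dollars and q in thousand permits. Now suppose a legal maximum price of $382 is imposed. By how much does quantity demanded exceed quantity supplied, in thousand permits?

Rearranging demand gives qd = 2383 - 5p; rearranging supply gives qs = p - 257. Equilibrium: 2383 - 5p = p - 257, so 2640 = 6p and p* = 440, q* = 183.
Because the ceiling (382) lies below the market-clearing price, it is binding.
At p = 382: qd = 2383 - 5·382 = 473 and qs = 382 - 257 = 125.
Shortage = qd - qs = 473 - 125 = 348.

348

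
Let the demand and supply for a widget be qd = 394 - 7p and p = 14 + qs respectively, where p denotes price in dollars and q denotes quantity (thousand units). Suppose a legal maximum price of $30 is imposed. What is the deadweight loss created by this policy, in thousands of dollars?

252

Rearranging supply gives qs = p - 14. Equilibrium: 394 - 7p = p - 14, so 408 = 8p and p* = 51, q* = 37.
Since 30 < 51, the ceiling is binding.
At p = 30: qd = 394 - 7·30 = 184 and qs = 30 - 14 = 16.
Quantity traded falls to 16. At q = 16 the demand price is (394 - 16)/7 = 54 and the supply price is 14 + 16 = 30.
Deadweight loss = ½ · (54 - 30) · (37 - 16) = ½ · 24 · 21 = 252.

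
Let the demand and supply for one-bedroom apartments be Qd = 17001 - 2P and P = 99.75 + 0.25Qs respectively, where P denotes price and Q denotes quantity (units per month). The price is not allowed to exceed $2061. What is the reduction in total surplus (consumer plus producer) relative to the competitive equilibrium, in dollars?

Rearranging supply gives Qs = 4P - 399. Without the control the market clears where 17001 - 2P = 4P - 399, i.e. P* = 2900 and Q* = 11201.
Because the ceiling (2061) lies below the market-clearing price, it is binding.
At P = 2061: Qd = 17001 - 2·2061 = 12879 and Qs = 4·2061 - 399 = 7845.
Quantity traded falls to 7845. At Q = 7845 the demand price is (17001 - 7845)/2 = 4578 and the supply price is (399 + 7845)/4 = 2061.
Deadweight loss = ½ · (4578 - 2061) · (11201 - 7845) = ½ · 2517 · 3356 = 4223526.

4223526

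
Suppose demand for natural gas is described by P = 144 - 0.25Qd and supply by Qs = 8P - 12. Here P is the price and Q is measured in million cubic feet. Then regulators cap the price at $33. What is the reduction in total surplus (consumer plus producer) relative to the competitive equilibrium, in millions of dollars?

3072

Rearranging demand gives Qd = 576 - 4P. Equilibrium: 576 - 4P = 8P - 12, so 588 = 12P and P* = 49, Q* = 380.
Since 33 < 49, the ceiling is binding.
At P = 33: Qd = 576 - 4·33 = 444 and Qs = 8·33 - 12 = 252.
Quantity traded falls to 252. At Q = 252 the demand price is (576 - 252)/4 = 81 and the supply price is (12 + 252)/8 = 33.
Deadweight loss = ½ · (81 - 33) · (380 - 252) = ½ · 48 · 128 = 3072.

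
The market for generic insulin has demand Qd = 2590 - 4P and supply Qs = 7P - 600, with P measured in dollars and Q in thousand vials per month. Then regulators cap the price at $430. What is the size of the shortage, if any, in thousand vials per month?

Equilibrium: 2590 - 4P = 7P - 600, so 3190 = 11P and P* = 290, Q* = 1430.
The ceiling of 430 is above the equilibrium price 290, so it is not binding; the market clears at P* = 290, Q* = 1430.
Since the control does not bind, there is no shortage.

0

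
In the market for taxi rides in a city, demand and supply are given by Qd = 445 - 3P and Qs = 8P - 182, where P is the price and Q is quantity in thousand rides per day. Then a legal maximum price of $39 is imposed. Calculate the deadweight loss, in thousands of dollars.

In a free market, 445 - 3P = 8P - 182 gives the equilibrium P* = 57, Q* = 274.
The ceiling of 39 is below the equilibrium price 57, so it binds.
At P = 39: Qd = 445 - 3·39 = 328 and Qs = 8·39 - 182 = 130.
Quantity traded falls to 130. At Q = 130 the demand price is (445 - 130)/3 = 105 and the supply price is (182 + 130)/8 = 39.
Deadweight loss = ½ · (105 - 39) · (274 - 130) = ½ · 66 · 144 = 4752.

4752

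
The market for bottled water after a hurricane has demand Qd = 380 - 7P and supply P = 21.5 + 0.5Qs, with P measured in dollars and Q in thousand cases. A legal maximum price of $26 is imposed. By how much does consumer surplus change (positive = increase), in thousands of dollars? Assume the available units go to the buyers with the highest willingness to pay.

63

Rearranging supply gives Qs = 2P - 43. Equilibrium: 380 - 7P = 2P - 43, so 423 = 9P and P* = 47, Q* = 51.
Because the ceiling (26) lies below the market-clearing price, it is binding.
At P = 26: Qd = 380 - 7·26 = 198 and Qs = 2·26 - 43 = 9.
Consumer surplus without the control is ½ · (380/7 - 47) · 51 = 2601/14.
With the ceiling, 9 units are sold at 26 (assume they go to the highest-value buyers). The demand price at Q = 9 is 53, so CS = ½ · [(380/7 - 26) + (53 - 26)] · 9 = 3483/14.
Change in consumer surplus = 3483/14 - 2601/14 = 63.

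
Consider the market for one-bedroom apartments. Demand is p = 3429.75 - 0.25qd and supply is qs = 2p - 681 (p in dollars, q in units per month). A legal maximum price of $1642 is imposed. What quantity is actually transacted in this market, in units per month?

Rearranging demand gives qd = 13719 - 4p. In a free market, 13719 - 4p = 2p - 681 gives the equilibrium p* = 2400, q* = 4119.
The ceiling of 1642 is below the equilibrium price 2400, so it binds.
At p = 1642: qd = 13719 - 4·1642 = 7151 and qs = 2·1642 - 681 = 2603.
The quantity actually transacted is the short side, supply: 2603.

2603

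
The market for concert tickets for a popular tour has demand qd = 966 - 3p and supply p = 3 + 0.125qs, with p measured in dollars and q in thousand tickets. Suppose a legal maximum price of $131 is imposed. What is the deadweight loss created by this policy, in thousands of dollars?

Rearranging supply gives qs = 8p - 24. Without the control the market clears where 966 - 3p = 8p - 24, i.e. p* = 90 and q* = 696.
Since 131 is above p* = 90, the ceiling does not bind and the free-market outcome prevails.
Since the control does not bind, no trades are prevented and deadweight loss is zero.

0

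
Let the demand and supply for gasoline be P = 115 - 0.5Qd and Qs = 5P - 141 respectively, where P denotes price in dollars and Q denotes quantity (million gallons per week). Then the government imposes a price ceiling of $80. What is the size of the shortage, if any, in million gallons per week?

0

Rearranging demand gives Qd = 230 - 2P. Equilibrium: 230 - 2P = 5P - 141, so 371 = 7P and P* = 53, Q* = 124.
Since 80 is above P* = 53, the ceiling does not bind and the free-market outcome prevails.
Since the control does not bind, there is no shortage.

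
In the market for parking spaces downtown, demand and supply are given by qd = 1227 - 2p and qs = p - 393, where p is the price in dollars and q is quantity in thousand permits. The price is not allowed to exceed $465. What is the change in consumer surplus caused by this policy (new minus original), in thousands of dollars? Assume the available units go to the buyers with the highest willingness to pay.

3993.75

Setting quantity demanded equal to quantity supplied, 1227 - 2p = p - 393, gives p* = 540 and q* = 147.
Because the ceiling (465) lies below the market-clearing price, it is binding.
At p = 465: qd = 1227 - 2·465 = 297 and qs = 465 - 393 = 72.
Consumer surplus without the control is ½ · (613.5 - 540) · 147 = 5402.25.
With the ceiling, 72 units are sold at 465 (assume they go to the highest-value buyers). The demand price at q = 72 is 577.5, so CS = ½ · [(613.5 - 465) + (577.5 - 465)] · 72 = 9396.
Change in consumer surplus = 9396 - 5402.25 = 3993.75.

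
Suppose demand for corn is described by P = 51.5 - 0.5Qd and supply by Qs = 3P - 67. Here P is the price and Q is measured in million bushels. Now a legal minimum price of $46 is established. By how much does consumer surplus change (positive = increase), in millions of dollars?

Rearranging demand gives Qd = 103 - 2P. Equilibrium: 103 - 2P = 3P - 67, so 170 = 5P and P* = 34, Q* = 35.
Since 46 > 34, the floor is binding.
At P = 46: Qd = 103 - 2·46 = 11 and Qs = 3·46 - 67 = 71.
Consumer surplus without the control is ½ · (51.5 - 34) · 35 = 306.25.
With the floor, consumers buy 11 units at 46, so CS = ½ · (51.5 - 46) · 11 = 30.25.
Change in consumer surplus = 30.25 - 306.25 = -276.

-276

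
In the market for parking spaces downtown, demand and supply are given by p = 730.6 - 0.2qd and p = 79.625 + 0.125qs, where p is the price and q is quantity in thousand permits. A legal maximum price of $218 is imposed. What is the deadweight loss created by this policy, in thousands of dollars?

130457.6

Rearranging demand gives qd = 3653 - 5p; rearranging supply gives qs = 8p - 637. Setting quantity demanded equal to quantity supplied, 3653 - 5p = 8p - 637, gives p* = 330 and q* = 2003.
Since 218 < 330, the ceiling is binding.
At p = 218: qd = 3653 - 5·218 = 2563 and qs = 8·218 - 637 = 1107.
Quantity traded falls to 1107. At q = 1107 the demand price is (3653 - 1107)/5 = 509.2 and the supply price is (637 + 1107)/8 = 218.
Deadweight loss = ½ · (509.2 - 218) · (2003 - 1107) = ½ · 291.2 · 896 = 130457.6.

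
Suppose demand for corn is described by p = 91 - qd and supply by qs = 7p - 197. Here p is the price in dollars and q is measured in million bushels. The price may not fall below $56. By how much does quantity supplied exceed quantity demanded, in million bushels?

160

Rearranging demand gives qd = 91 - p. In a free market, 91 - p = 7p - 197 gives the equilibrium p* = 36, q* = 55.
Because the floor (56) lies above the market-clearing price, it is binding.
At p = 56: qd = 91 - 56 = 35 and qs = 7·56 - 197 = 195.
Surplus = qs - qd = 195 - 35 = 160.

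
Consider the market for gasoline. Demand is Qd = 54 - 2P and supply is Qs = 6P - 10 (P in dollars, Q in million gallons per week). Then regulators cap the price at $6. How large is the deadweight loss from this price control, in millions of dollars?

48

Equilibrium: 54 - 2P = 6P - 10, so 64 = 8P and P* = 8, Q* = 38.
The ceiling of 6 is below the equilibrium price 8, so it binds.
At P = 6: Qd = 54 - 2·6 = 42 and Qs = 6·6 - 10 = 26.
Quantity traded falls to 26. At Q = 26 the demand price is (54 - 26)/2 = 14 and the supply price is (10 + 26)/6 = 6.
Deadweight loss = ½ · (14 - 6) · (38 - 26) = ½ · 8 · 12 = 48.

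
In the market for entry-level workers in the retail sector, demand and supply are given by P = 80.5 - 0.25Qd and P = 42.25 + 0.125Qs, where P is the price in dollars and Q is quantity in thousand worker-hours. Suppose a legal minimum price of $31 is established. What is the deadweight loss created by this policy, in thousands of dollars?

Rearranging demand gives Qd = 322 - 4P; rearranging supply gives Qs = 8P - 338. In a free market, 322 - 4P = 8P - 338 gives the equilibrium P* = 55, Q* = 102.
Since 31 is below P* = 55, the floor does not bind and the free-market outcome prevails.
Since the control does not bind, no trades are prevented and deadweight loss is zero.

0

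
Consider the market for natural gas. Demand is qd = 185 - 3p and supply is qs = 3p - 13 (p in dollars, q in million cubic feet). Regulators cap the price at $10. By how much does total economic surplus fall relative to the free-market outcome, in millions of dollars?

1587

Equilibrium: 185 - 3p = 3p - 13, so 198 = 6p and p* = 33, q* = 86.
The ceiling of 10 is below the equilibrium price 33, so it binds.
At p = 10: qd = 185 - 3·10 = 155 and qs = 3·10 - 13 = 17.
Quantity traded falls to 17. At q = 17 the demand price is (185 - 17)/3 = 56 and the supply price is (13 + 17)/3 = 10.
Deadweight loss = ½ · (56 - 10) · (86 - 17) = ½ · 46 · 69 = 1587.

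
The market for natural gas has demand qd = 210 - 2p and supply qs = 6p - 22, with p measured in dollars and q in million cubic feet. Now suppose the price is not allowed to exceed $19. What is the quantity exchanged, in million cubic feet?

92

Equilibrium: 210 - 2p = 6p - 22, so 232 = 8p and p* = 29, q* = 152.
Because the ceiling (19) lies below the market-clearing price, it is binding.
At p = 19: qd = 210 - 2·19 = 172 and qs = 6·19 - 22 = 92.
The quantity actually transacted is the short side, supply: 92.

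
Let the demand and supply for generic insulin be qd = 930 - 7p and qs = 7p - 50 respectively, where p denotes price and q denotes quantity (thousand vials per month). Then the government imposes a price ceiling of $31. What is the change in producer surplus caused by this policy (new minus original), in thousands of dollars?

-11836.5

Equilibrium: 930 - 7p = 7p - 50, so 980 = 14p and p* = 70, q* = 440.
Because the ceiling (31) lies below the market-clearing price, it is binding.
At p = 31: qd = 930 - 7·31 = 713 and qs = 7·31 - 50 = 167.
Producer surplus without the control is ½ · (70 - 50/7) · 440 = 96800/7.
With the ceiling, producers sell 167 units at 31, so PS = ½ · (31 - 50/7) · 167 = 27889/14.
Change in producer surplus = 27889/14 - 96800/7 = -11836.5.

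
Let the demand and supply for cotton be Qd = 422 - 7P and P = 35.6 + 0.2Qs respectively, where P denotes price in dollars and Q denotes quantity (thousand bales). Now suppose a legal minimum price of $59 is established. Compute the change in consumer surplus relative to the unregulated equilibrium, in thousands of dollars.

-364.5

Rearranging supply gives Qs = 5P - 178. Equilibrium: 422 - 7P = 5P - 178, so 600 = 12P and P* = 50, Q* = 72.
Because the floor (59) lies above the market-clearing price, it is binding.
At P = 59: Qd = 422 - 7·59 = 9 and Qs = 5·59 - 178 = 117.
Consumer surplus without the control is ½ · (422/7 - 50) · 72 = 2592/7.
With the floor, consumers buy 9 units at 59, so CS = ½ · (422/7 - 59) · 9 = 81/14.
Change in consumer surplus = 81/14 - 2592/7 = -364.5.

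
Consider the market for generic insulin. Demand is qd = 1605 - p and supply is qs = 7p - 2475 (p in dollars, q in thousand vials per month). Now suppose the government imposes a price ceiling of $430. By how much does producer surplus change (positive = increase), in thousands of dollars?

Equilibrium: 1605 - p = 7p - 2475, so 4080 = 8p and p* = 510, q* = 1095.
Because the ceiling (430) lies below the market-clearing price, it is binding.
At p = 430: qd = 1605 - 430 = 1175 and qs = 7·430 - 2475 = 535.
Producer surplus without the control is ½ · (510 - 2475/7) · 1095 = 1199025/14.
With the ceiling, producers sell 535 units at 430, so PS = ½ · (430 - 2475/7) · 535 = 286225/14.
Change in producer surplus = 286225/14 - 1199025/14 = -65200.

-65200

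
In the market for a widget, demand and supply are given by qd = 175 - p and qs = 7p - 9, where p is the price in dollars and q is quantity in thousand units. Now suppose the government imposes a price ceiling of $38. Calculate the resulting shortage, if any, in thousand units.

0

Equilibrium: 175 - p = 7p - 9, so 184 = 8p and p* = 23, q* = 152.
The ceiling of 38 is above the equilibrium price 23, so it is not binding; the market clears at p* = 23, q* = 152.
Since the control does not bind, there is no shortage.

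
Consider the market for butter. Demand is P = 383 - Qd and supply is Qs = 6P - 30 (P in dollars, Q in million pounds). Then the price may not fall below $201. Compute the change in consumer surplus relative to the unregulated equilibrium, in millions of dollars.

Rearranging demand gives Qd = 383 - P. Without the control the market clears where 383 - P = 6P - 30, i.e. P* = 59 and Q* = 324.
Because the floor (201) lies above the market-clearing price, it is binding.
At P = 201: Qd = 383 - 201 = 182 and Qs = 6·201 - 30 = 1176.
Consumer surplus without the control is ½ · (383 - 59) · 324 = 52488.
With the floor, consumers buy 182 units at 201, so CS = ½ · (383 - 201) · 182 = 16562.
Change in consumer surplus = 16562 - 52488 = -35926.

-35926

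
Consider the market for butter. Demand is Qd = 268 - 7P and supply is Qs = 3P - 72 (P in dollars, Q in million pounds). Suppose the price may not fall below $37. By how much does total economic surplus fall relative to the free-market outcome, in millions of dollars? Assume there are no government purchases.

105

Setting quantity demanded equal to quantity supplied, 268 - 7P = 3P - 72, gives P* = 34 and Q* = 30.
Since 37 > 34, the floor is binding.
At P = 37: Qd = 268 - 7·37 = 9 and Qs = 3·37 - 72 = 39.
Quantity traded falls to 9. At Q = 9 the demand price is (268 - 9)/7 = 37 and the supply price is (72 + 9)/3 = 27.
Deadweight loss = ½ · (37 - 27) · (30 - 9) = ½ · 10 · 21 = 105.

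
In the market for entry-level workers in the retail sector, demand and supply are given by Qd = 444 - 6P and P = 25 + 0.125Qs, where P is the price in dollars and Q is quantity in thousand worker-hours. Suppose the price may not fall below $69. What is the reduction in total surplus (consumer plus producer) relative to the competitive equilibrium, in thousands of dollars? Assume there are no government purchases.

Rearranging supply gives Qs = 8P - 200. Without the control the market clears where 444 - 6P = 8P - 200, i.e. P* = 46 and Q* = 168.
Since 69 > 46, the floor is binding.
At P = 69: Qd = 444 - 6·69 = 30 and Qs = 8·69 - 200 = 352.
Quantity traded falls to 30. At Q = 30 the demand price is (444 - 30)/6 = 69 and the supply price is (200 + 30)/8 = 28.75.
Deadweight loss = ½ · (69 - 28.75) · (168 - 30) = ½ · 40.25 · 138 = 2777.25.

2777.25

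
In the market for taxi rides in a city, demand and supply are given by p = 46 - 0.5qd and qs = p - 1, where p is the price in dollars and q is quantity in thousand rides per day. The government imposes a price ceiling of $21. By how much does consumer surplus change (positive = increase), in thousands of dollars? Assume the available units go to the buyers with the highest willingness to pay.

175

Rearranging demand gives qd = 92 - 2p. In a free market, 92 - 2p = p - 1 gives the equilibrium p* = 31, q* = 30.
The ceiling of 21 is below the equilibrium price 31, so it binds.
At p = 21: qd = 92 - 2·21 = 50 and qs = 21 - 1 = 20.
Consumer surplus without the control is ½ · (46 - 31) · 30 = 225.
With the ceiling, 20 units are sold at 21 (assume they go to the highest-value buyers). The demand price at q = 20 is 36, so CS = ½ · [(46 - 21) + (36 - 21)] · 20 = 400.
Change in consumer surplus = 400 - 225 = 175.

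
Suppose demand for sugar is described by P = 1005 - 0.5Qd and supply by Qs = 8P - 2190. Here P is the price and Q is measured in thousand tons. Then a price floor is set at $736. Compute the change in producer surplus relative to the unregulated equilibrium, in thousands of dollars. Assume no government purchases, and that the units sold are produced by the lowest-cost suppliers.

Rearranging demand gives Qd = 2010 - 2P. Without the control the market clears where 2010 - 2P = 8P - 2190, i.e. P* = 420 and Q* = 1170.
The floor of 736 is above the equilibrium price 420, so it binds.
At P = 736: Qd = 2010 - 2·736 = 538 and Qs = 8·736 - 2190 = 3698.
Producer surplus without the control is ½ · (420 - 273.75) · 1170 = 85556.25.
With the floor, 538 units are sold at 736. The supply price at Q = 538 is 341, so PS = ½ · [(736 - 273.75) + (736 - 341)] · 538 = 230600.25.
Change in producer surplus = 230600.25 - 85556.25 = 145044.

145044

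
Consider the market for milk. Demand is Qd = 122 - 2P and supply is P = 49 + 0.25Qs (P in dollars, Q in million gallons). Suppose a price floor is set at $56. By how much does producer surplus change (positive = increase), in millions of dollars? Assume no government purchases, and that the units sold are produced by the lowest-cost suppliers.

Rearranging supply gives Qs = 4P - 196. Setting quantity demanded equal to quantity supplied, 122 - 2P = 4P - 196, gives P* = 53 and Q* = 16.
Because the floor (56) lies above the market-clearing price, it is binding.
At P = 56: Qd = 122 - 2·56 = 10 and Qs = 4·56 - 196 = 28.
Producer surplus without the control is ½ · (53 - 49) · 16 = 32.
With the floor, 10 units are sold at 56. The supply price at Q = 10 is 51.5, so PS = ½ · [(56 - 49) + (56 - 51.5)] · 10 = 57.5.
Change in producer surplus = 57.5 - 32 = 25.5.

25.5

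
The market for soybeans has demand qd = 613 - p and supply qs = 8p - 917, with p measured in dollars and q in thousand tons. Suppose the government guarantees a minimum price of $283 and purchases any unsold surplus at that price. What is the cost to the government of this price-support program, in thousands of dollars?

287811

Equilibrium: 613 - p = 8p - 917, so 1530 = 9p and p* = 170, q* = 443.
Since 283 > 170, the floor is binding.
At p = 283: qd = 613 - 283 = 330 and qs = 8·283 - 917 = 1347.
Surplus = qs - qd = 1017.
Government expenditure = surplus × support price = 1017 × 283 = 287811.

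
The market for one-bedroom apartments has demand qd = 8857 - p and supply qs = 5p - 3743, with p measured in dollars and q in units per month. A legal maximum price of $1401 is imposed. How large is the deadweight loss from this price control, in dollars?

7329015

Without the control the market clears where 8857 - p = 5p - 3743, i.e. p* = 2100 and q* = 6757.
The ceiling of 1401 is below the equilibrium price 2100, so it binds.
At p = 1401: qd = 8857 - 1401 = 7456 and qs = 5·1401 - 3743 = 3262.
Quantity traded falls to 3262. At q = 3262 the demand price is 8857 - 3262 = 5595 and the supply price is (3743 + 3262)/5 = 1401.
Deadweight loss = ½ · (5595 - 1401) · (6757 - 3262) = ½ · 4194 · 3495 = 7329015.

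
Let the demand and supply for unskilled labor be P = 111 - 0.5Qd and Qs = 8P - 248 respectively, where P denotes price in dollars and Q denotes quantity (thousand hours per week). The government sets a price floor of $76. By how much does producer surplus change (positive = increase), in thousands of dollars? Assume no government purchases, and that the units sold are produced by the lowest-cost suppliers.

1819.75

Rearranging demand gives Qd = 222 - 2P. Setting quantity demanded equal to quantity supplied, 222 - 2P = 8P - 248, gives P* = 47 and Q* = 128.
Because the floor (76) lies above the market-clearing price, it is binding.
At P = 76: Qd = 222 - 2·76 = 70 and Qs = 8·76 - 248 = 360.
Producer surplus without the control is ½ · (47 - 31) · 128 = 1024.
With the floor, 70 units are sold at 76. The supply price at Q = 70 is 39.75, so PS = ½ · [(76 - 31) + (76 - 39.75)] · 70 = 2843.75.
Change in producer surplus = 2843.75 - 1024 = 1819.75.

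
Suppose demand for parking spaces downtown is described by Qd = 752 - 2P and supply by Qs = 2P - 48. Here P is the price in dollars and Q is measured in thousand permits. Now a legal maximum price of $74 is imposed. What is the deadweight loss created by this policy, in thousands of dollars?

31752

Without the control the market clears where 752 - 2P = 2P - 48, i.e. P* = 200 and Q* = 352.
The ceiling of 74 is below the equilibrium price 200, so it binds.
At P = 74: Qd = 752 - 2·74 = 604 and Qs = 2·74 - 48 = 100.
Quantity traded falls to 100. At Q = 100 the demand price is (752 - 100)/2 = 326 and the supply price is (48 + 100)/2 = 74.
Deadweight loss = ½ · (326 - 74) · (352 - 100) = ½ · 252 · 252 = 31752.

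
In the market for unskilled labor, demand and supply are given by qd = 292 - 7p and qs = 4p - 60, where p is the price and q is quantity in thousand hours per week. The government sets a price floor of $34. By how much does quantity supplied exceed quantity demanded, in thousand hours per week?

Without the control the market clears where 292 - 7p = 4p - 60, i.e. p* = 32 and q* = 68.
Since 34 > 32, the floor is binding.
At p = 34: qd = 292 - 7·34 = 54 and qs = 4·34 - 60 = 76.
Surplus = qs - qd = 76 - 54 = 22.

22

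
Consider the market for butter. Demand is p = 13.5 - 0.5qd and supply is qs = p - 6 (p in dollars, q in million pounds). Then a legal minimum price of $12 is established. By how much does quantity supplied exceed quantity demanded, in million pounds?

Rearranging demand gives qd = 27 - 2p. Equilibrium: 27 - 2p = p - 6, so 33 = 3p and p* = 11, q* = 5.
The floor of 12 is above the equilibrium price 11, so it binds.
At p = 12: qd = 27 - 2·12 = 3 and qs = 12 - 6 = 6.
Surplus = qs - qd = 6 - 3 = 3.

3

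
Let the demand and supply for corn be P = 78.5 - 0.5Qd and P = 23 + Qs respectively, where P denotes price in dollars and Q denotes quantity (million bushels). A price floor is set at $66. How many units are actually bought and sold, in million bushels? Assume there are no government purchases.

Rearranging demand gives Qd = 157 - 2P; rearranging supply gives Qs = P - 23. Equilibrium: 157 - 2P = P - 23, so 180 = 3P and P* = 60, Q* = 37.
Because the floor (66) lies above the market-clearing price, it is binding.
At P = 66: Qd = 157 - 2·66 = 25 and Qs = 66 - 23 = 43.
The quantity actually transacted is the short side, demand: 25.

25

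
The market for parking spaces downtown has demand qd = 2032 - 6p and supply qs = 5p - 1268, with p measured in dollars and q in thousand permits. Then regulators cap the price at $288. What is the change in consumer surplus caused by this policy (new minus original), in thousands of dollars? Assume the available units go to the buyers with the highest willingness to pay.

1764

In a free market, 2032 - 6p = 5p - 1268 gives the equilibrium p* = 300, q* = 232.
Since 288 < 300, the ceiling is binding.
At p = 288: qd = 2032 - 6·288 = 304 and qs = 5·288 - 1268 = 172.
Consumer surplus without the control is ½ · (1016/3 - 300) · 232 = 13456/3.
With the ceiling, 172 units are sold at 288 (assume they go to the highest-value buyers). The demand price at q = 172 is 310, so CS = ½ · [(1016/3 - 288) + (310 - 288)] · 172 = 18748/3.
Change in consumer surplus = 18748/3 - 13456/3 = 1764.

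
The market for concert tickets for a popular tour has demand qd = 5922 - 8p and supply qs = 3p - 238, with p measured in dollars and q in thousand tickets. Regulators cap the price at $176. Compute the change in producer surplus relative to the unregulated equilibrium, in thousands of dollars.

Without the control the market clears where 5922 - 8p = 3p - 238, i.e. p* = 560 and q* = 1442.
Because the ceiling (176) lies below the market-clearing price, it is binding.
At p = 176: qd = 5922 - 8·176 = 4514 and qs = 3·176 - 238 = 290.
Producer surplus without the control is ½ · (560 - 238/3) · 1442 = 1039682/3.
With the ceiling, producers sell 290 units at 176, so PS = ½ · (176 - 238/3) · 290 = 42050/3.
Change in producer surplus = 42050/3 - 1039682/3 = -332544.

-332544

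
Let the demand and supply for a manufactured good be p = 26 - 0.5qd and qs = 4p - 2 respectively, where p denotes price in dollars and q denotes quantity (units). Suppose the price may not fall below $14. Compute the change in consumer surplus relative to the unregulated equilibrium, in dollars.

-145

Rearranging demand gives qd = 52 - 2p. Without the control the market clears where 52 - 2p = 4p - 2, i.e. p* = 9 and q* = 34.
Since 14 > 9, the floor is binding.
At p = 14: qd = 52 - 2·14 = 24 and qs = 4·14 - 2 = 54.
Consumer surplus without the control is ½ · (26 - 9) · 34 = 289.
With the floor, consumers buy 24 units at 14, so CS = ½ · (26 - 14) · 24 = 144.
Change in consumer surplus = 144 - 289 = -145.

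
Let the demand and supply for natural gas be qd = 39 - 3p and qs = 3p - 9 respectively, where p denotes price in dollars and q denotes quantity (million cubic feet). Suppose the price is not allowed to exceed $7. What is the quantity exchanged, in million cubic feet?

12

Without the control the market clears where 39 - 3p = 3p - 9, i.e. p* = 8 and q* = 15.
Since 7 < 8, the ceiling is binding.
At p = 7: qd = 39 - 3·7 = 18 and qs = 3·7 - 9 = 12.
The quantity actually transacted is the short side, supply: 12.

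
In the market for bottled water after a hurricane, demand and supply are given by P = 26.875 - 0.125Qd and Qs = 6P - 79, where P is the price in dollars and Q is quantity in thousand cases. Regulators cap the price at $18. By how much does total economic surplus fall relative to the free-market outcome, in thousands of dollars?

47.25

Rearranging demand gives Qd = 215 - 8P. Equilibrium: 215 - 8P = 6P - 79, so 294 = 14P and P* = 21, Q* = 47.
Since 18 < 21, the ceiling is binding.
At P = 18: Qd = 215 - 8·18 = 71 and Qs = 6·18 - 79 = 29.
Quantity traded falls to 29. At Q = 29 the demand price is (215 - 29)/8 = 23.25 and the supply price is (79 + 29)/6 = 18.
Deadweight loss = ½ · (23.25 - 18) · (47 - 29) = ½ · 5.25 · 18 = 47.25.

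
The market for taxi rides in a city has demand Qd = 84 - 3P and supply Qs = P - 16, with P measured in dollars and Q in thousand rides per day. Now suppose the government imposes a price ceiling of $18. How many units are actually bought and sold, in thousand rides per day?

2

Equilibrium: 84 - 3P = P - 16, so 100 = 4P and P* = 25, Q* = 9.
The ceiling of 18 is below the equilibrium price 25, so it binds.
At P = 18: Qd = 84 - 3·18 = 30 and Qs = 18 - 16 = 2.
The quantity actually transacted is the short side, supply: 2.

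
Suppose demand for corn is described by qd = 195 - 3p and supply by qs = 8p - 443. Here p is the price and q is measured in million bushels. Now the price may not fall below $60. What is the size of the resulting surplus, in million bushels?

22

Setting quantity demanded equal to quantity supplied, 195 - 3p = 8p - 443, gives p* = 58 and q* = 21.
The floor of 60 is above the equilibrium price 58, so it binds.
At p = 60: qd = 195 - 3·60 = 15 and qs = 8·60 - 443 = 37.
Surplus = qs - qd = 37 - 15 = 22.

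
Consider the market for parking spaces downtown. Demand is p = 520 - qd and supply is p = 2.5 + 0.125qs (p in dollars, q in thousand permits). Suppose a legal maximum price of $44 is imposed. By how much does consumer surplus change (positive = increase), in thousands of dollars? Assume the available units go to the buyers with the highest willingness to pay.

Rearranging demand gives qd = 520 - p; rearranging supply gives qs = 8p - 20. Without the control the market clears where 520 - p = 8p - 20, i.e. p* = 60 and q* = 460.
The ceiling of 44 is below the equilibrium price 60, so it binds.
At p = 44: qd = 520 - 44 = 476 and qs = 8·44 - 20 = 332.
Consumer surplus without the control is ½ · (520 - 60) · 460 = 105800.
With the ceiling, 332 units are sold at 44 (assume they go to the highest-value buyers). The demand price at q = 332 is 188, so CS = ½ · [(520 - 44) + (188 - 44)] · 332 = 102920.
Change in consumer surplus = 102920 - 105800 = -2880.

-2880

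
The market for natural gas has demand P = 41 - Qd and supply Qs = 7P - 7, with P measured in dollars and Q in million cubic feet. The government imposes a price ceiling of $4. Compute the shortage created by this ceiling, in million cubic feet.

16

Rearranging demand gives Qd = 41 - P. In a free market, 41 - P = 7P - 7 gives the equilibrium P* = 6, Q* = 35.
Since 4 < 6, the ceiling is binding.
At P = 4: Qd = 41 - 4 = 37 and Qs = 7·4 - 7 = 21.
Shortage = Qd - Qs = 37 - 21 = 16.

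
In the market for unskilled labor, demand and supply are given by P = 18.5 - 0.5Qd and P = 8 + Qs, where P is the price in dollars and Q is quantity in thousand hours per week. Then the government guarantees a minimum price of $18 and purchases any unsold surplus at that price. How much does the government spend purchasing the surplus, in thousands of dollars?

Rearranging demand gives Qd = 37 - 2P; rearranging supply gives Qs = P - 8. Equilibrium: 37 - 2P = P - 8, so 45 = 3P and P* = 15, Q* = 7.
Because the floor (18) lies above the market-clearing price, it is binding.
At P = 18: Qd = 37 - 2·18 = 1 and Qs = 18 - 8 = 10.
Surplus = Qs - Qd = 9.
Government expenditure = surplus × support price = 9 × 18 = 162.

162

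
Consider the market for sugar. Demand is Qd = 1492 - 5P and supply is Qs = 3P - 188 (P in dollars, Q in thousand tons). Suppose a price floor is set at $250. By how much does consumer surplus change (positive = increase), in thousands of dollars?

-13680

In a free market, 1492 - 5P = 3P - 188 gives the equilibrium P* = 210, Q* = 442.
Because the floor (250) lies above the market-clearing price, it is binding.
At P = 250: Qd = 1492 - 5·250 = 242 and Qs = 3·250 - 188 = 562.
Consumer surplus without the control is ½ · (298.4 - 210) · 442 = 19536.4.
With the floor, consumers buy 242 units at 250, so CS = ½ · (298.4 - 250) · 242 = 5856.4.
Change in consumer surplus = 5856.4 - 19536.4 = -13680.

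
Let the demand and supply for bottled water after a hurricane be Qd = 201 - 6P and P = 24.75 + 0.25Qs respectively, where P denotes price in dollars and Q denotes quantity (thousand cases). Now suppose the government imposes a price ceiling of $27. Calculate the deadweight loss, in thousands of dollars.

Rearranging supply gives Qs = 4P - 99. In a free market, 201 - 6P = 4P - 99 gives the equilibrium P* = 30, Q* = 21.
The ceiling of 27 is below the equilibrium price 30, so it binds.
At P = 27: Qd = 201 - 6·27 = 39 and Qs = 4·27 - 99 = 9.
Quantity traded falls to 9. At Q = 9 the demand price is (201 - 9)/6 = 32 and the supply price is (99 + 9)/4 = 27.
Deadweight loss = ½ · (32 - 27) · (21 - 9) = ½ · 5 · 12 = 30.

30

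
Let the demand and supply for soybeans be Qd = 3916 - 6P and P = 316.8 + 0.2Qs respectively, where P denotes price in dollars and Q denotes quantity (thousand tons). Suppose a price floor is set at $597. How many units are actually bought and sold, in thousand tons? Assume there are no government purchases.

Rearranging supply gives Qs = 5P - 1584. Without the control the market clears where 3916 - 6P = 5P - 1584, i.e. P* = 500 and Q* = 916.
The floor of 597 is above the equilibrium price 500, so it binds.
At P = 597: Qd = 3916 - 6·597 = 334 and Qs = 5·597 - 1584 = 1401.
The quantity actually transacted is the short side, demand: 334.

334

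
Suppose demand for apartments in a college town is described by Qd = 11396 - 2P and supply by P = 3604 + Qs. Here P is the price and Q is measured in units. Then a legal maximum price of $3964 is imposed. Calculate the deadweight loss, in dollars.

804972

Rearranging supply gives Qs = P - 3604. In a free market, 11396 - 2P = P - 3604 gives the equilibrium P* = 5000, Q* = 1396.
Because the ceiling (3964) lies below the market-clearing price, it is binding.
At P = 3964: Qd = 11396 - 2·3964 = 3468 and Qs = 3964 - 3604 = 360.
Quantity traded falls to 360. At Q = 360 the demand price is (11396 - 360)/2 = 5518 and the supply price is 3604 + 360 = 3964.
Deadweight loss = ½ · (5518 - 3964) · (1396 - 360) = ½ · 1554 · 1036 = 804972.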